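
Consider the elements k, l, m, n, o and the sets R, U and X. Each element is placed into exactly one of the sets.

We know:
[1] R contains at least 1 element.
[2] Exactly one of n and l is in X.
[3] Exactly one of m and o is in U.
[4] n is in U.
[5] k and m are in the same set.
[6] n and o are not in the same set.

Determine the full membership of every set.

R = {o}; U = {k, m, n}; X = {l}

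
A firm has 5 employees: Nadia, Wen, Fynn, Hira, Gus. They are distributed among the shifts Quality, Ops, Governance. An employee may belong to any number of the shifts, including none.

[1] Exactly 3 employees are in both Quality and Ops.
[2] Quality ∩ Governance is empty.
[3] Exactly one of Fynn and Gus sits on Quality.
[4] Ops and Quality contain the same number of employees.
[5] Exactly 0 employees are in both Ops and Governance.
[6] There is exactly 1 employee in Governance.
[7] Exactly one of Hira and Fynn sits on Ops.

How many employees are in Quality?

3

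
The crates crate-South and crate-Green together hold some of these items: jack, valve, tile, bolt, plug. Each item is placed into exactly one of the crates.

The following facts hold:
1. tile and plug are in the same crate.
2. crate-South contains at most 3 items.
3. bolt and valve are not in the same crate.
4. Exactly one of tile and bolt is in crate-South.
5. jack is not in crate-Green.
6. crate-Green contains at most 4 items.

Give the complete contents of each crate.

crate-South = {bolt, jack}; crate-Green = {plug, tile, valve}

From (5): jack ∉ crate-Green.
Only one crate left: jack ∈ crate-South.
Suppose valve ∈ crate-South: no assignment then satisfies all the clues, so valve ∉ crate-South.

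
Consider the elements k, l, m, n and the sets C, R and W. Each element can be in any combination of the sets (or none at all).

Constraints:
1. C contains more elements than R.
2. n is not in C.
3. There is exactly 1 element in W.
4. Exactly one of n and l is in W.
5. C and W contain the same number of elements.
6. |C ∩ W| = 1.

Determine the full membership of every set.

C = {l}; R = {}; W = {l}

From (2): n ∉ C.
Suppose k ∈ C: no assignment then satisfies all the clues, so k ∉ C.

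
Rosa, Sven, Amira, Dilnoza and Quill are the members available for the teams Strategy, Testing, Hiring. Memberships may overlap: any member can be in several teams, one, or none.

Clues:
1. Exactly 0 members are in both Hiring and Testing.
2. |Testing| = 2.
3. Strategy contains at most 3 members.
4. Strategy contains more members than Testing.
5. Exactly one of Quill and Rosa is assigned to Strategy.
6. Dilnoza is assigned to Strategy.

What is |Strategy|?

3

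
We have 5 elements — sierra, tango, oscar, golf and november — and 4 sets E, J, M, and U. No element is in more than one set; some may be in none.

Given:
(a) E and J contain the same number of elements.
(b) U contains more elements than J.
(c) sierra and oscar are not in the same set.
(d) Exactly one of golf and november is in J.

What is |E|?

1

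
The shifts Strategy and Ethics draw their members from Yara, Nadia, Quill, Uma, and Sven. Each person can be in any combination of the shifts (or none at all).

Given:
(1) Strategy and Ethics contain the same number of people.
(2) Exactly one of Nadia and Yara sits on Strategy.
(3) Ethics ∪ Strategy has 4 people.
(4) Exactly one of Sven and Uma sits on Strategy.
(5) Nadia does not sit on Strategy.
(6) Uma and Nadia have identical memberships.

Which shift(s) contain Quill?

Quill: none

From (5): Nadia ∉ Strategy.
(2) (exactly one): Yara ∈ Strategy.
(6): Uma matches Nadia: Uma ∉ Strategy.
(4) (exactly one): Sven ∈ Strategy.
Suppose Quill ∈ Strategy: no assignment then satisfies all the clues, so Quill ∉ Strategy.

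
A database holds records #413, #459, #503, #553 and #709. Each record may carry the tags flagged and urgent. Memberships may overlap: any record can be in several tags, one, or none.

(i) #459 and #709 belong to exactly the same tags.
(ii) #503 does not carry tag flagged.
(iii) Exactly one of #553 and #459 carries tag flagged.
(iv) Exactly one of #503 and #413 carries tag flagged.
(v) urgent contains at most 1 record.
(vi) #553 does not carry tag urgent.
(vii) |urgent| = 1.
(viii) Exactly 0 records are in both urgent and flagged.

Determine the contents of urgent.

urgent = {#503}

From (ii): #503 ∉ flagged.
From (vi): #553 ∉ urgent.
(iv) (exactly one): #413 ∈ flagged.
Suppose #413 ∈ urgent: no assignment then satisfies all the clues, so #413 ∉ urgent.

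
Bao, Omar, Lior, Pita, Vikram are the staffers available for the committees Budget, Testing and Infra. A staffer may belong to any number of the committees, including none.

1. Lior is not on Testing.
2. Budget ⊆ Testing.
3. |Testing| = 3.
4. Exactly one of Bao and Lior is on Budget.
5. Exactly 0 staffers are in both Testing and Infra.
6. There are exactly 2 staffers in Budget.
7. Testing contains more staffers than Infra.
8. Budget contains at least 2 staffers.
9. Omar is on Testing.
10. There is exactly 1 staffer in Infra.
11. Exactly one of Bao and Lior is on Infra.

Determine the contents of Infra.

Infra = {Lior}

From (1): Lior ∉ Testing.
From (9): Omar ∈ Testing.
(2) contrapositive: Lior ∉ Budget.
(4) (exactly one): Bao ∈ Budget.
(2) with Bao ∈ Budget: Bao ∈ Testing.
Suppose Bao ∈ Infra: no assignment then satisfies all the clues, so Bao ∉ Infra.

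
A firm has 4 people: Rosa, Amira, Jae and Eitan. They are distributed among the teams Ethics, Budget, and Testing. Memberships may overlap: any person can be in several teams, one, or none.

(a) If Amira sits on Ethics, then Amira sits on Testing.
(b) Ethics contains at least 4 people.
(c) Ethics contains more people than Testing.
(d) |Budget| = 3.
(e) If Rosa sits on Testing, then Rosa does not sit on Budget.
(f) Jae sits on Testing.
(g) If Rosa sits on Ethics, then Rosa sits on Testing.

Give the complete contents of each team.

Ethics = {Amira, Eitan, Jae, Rosa}; Budget = {Amira, Eitan, Jae}; Testing = {Amira, Jae, Rosa}

From (f): Jae ∈ Testing.
(b): only 4 candidates remain for Ethics, so all are in.
(g): Rosa ∈ Testing.
(a): Amira ∈ Testing.
(e): Rosa ∉ Budget.
(d): only 3 candidates remain for Budget, so all are in.
Suppose Eitan ∈ Testing: no assignment then satisfies all the clues, so Eitan ∉ Testing.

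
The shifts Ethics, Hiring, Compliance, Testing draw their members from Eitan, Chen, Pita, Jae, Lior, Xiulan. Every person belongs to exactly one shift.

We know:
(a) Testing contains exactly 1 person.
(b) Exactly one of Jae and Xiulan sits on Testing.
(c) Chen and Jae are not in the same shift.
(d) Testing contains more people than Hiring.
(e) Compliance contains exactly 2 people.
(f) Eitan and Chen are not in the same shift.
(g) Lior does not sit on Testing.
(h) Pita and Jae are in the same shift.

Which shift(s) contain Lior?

From (g): Lior ∉ Testing.
Suppose Lior ∈ Ethics: no assignment then satisfies all the clues, so Lior ∉ Ethics.

Lior: Compliance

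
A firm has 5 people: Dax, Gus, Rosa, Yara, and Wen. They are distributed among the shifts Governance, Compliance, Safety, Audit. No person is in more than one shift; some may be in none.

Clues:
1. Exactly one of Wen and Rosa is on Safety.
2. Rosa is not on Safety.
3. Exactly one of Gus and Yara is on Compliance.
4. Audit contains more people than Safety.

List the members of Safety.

Safety = {Wen}

From (2): Rosa ∉ Safety.
(1) (exactly one): Wen ∈ Safety.
Suppose Dax ∈ Safety: no assignment then satisfies all the clues, so Dax ∉ Safety.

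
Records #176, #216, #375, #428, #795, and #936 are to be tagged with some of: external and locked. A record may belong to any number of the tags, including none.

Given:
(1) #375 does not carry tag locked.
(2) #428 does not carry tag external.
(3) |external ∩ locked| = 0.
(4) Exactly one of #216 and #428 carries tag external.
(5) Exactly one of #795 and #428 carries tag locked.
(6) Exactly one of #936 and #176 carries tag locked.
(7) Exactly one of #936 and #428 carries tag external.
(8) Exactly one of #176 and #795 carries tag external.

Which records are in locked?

From (1): #375 ∉ locked.
From (2): #428 ∉ external.
(4) (exactly one): #216 ∈ external.
(7) (exactly one): #936 ∈ external.
Suppose #176 ∉ locked: no assignment then satisfies all the clues, so #176 ∈ locked.

locked = {#176, #428}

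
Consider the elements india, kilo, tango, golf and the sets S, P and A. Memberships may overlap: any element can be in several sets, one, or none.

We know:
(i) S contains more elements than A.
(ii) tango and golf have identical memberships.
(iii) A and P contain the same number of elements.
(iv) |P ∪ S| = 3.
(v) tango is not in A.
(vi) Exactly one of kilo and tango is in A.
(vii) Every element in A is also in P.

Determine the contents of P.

P = {kilo}

From (v): tango ∉ A.
(ii): golf matches tango: golf ∉ A.
(vi) (exactly one): kilo ∈ A.
(vii) with kilo ∈ A: kilo ∈ P.
Suppose india ∈ P: no assignment then satisfies all the clues, so india ∉ P.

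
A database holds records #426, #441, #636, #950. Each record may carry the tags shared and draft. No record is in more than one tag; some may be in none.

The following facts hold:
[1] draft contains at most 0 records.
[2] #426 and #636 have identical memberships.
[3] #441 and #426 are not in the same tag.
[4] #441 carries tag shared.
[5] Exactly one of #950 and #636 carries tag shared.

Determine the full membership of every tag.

From (4): #441 ∈ shared.
(1): draft already has 0, so the rest are out.
(3): #426 ∉ shared.
(2): #636 matches #426: #636 ∉ shared.
(5) (exactly one): #950 ∈ shared.

shared = {#441, #950}; draft = {}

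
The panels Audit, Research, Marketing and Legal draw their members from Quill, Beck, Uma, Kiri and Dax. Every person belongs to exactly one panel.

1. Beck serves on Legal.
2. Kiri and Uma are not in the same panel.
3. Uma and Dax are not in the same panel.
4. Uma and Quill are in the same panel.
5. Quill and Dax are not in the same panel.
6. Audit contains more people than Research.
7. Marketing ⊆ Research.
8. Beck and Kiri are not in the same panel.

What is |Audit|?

2

From (1): Beck ∈ Legal.
(8): Kiri ∉ Legal.
Suppose Quill ∈ Research: no assignment then satisfies all the clues, so Quill ∉ Research.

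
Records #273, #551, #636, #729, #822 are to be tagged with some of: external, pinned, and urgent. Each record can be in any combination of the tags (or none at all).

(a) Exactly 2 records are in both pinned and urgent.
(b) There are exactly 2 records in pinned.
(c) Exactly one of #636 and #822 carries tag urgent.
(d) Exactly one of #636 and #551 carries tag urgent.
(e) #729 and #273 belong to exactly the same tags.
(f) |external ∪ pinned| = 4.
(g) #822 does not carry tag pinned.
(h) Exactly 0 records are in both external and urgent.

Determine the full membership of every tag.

external = {#551, #822}; pinned = {#273, #729}; urgent = {#273, #636, #729}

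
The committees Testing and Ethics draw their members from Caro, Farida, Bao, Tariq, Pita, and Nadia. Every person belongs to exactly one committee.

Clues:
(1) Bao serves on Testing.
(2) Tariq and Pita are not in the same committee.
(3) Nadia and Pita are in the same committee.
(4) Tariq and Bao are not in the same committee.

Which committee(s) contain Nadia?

From (1): Bao ∈ Testing.
(4): Tariq ∉ Testing.
Only one committee left: Tariq ∈ Ethics.
(2): Pita ∉ Ethics.
(3): Nadia matches Pita: Nadia ∉ Ethics.
Only one committee left: Pita ∈ Testing.
Only one committee left: Nadia ∈ Testing.

Nadia: Testing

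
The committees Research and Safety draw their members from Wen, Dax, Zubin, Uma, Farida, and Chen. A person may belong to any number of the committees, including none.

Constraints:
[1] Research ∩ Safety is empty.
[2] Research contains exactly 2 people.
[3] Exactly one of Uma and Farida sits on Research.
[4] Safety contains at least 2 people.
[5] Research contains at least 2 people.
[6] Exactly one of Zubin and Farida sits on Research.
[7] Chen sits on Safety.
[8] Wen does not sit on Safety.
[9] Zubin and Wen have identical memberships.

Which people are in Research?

Research = {Dax, Farida}

From (7): Chen ∈ Safety.
From (8): Wen ∉ Safety.
(1) (disjoint): Chen ∉ Research.
(9): Zubin matches Wen: Zubin ∉ Safety.
Suppose Wen ∈ Research: no assignment then satisfies all the clues, so Wen ∉ Research.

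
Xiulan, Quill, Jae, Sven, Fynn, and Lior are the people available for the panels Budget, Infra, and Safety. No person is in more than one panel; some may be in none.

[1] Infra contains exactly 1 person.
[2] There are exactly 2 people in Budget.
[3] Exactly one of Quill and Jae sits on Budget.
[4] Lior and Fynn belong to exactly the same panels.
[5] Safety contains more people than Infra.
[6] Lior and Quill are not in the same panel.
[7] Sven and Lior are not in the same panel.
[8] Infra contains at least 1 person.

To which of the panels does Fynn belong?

Fynn: Safety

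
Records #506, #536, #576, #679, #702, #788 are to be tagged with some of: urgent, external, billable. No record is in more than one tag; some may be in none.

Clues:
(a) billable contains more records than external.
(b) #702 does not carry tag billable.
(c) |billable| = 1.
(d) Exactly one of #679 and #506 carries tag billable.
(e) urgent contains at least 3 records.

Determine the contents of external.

external = {}

From (b): #702 ∉ billable.
Suppose #506 ∈ external: no assignment then satisfies all the clues, so #506 ∉ external.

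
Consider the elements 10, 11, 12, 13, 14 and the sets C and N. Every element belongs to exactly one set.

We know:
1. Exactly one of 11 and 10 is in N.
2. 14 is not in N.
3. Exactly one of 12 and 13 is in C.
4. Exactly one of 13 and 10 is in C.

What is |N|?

2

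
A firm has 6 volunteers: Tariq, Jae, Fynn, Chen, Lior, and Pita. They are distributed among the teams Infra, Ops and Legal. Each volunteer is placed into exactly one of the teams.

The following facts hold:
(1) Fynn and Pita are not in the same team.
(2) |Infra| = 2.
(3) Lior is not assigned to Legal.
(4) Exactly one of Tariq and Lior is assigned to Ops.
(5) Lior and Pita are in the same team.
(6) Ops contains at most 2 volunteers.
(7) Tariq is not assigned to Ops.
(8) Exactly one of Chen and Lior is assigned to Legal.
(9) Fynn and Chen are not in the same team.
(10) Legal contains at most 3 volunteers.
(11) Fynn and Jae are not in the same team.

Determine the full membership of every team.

Infra = {Fynn, Tariq}; Ops = {Lior, Pita}; Legal = {Chen, Jae}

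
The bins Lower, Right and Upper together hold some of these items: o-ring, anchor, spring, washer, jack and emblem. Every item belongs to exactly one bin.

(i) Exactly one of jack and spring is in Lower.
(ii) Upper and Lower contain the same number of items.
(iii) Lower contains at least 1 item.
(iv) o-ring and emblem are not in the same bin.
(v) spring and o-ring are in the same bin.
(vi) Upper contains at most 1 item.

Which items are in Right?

Right = {anchor, o-ring, spring, washer}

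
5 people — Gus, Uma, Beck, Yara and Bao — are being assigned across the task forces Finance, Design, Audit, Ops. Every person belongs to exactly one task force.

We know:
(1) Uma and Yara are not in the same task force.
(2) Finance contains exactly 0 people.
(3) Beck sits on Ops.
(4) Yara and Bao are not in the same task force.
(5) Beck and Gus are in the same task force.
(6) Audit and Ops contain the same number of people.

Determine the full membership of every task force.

Finance = {}; Design = {Yara}; Audit = {Bao, Uma}; Ops = {Beck, Gus}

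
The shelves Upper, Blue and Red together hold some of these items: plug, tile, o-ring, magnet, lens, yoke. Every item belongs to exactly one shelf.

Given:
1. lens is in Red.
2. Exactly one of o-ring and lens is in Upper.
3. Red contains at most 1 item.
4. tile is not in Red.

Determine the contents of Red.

Red = {lens}

From (1): lens ∈ Red.
From (4): tile ∉ Red.
(2) (exactly one): o-ring ∈ Upper.
(3): Red already has 1, so the rest are out.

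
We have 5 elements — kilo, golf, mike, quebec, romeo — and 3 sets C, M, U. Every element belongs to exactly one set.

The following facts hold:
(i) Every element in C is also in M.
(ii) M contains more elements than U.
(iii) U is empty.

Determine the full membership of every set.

C = {}; M = {golf, kilo, mike, quebec, romeo}; U = {}

(iii): U already has 0, so the rest are out.
Suppose kilo ∈ C: no assignment then satisfies all the clues, so kilo ∉ C.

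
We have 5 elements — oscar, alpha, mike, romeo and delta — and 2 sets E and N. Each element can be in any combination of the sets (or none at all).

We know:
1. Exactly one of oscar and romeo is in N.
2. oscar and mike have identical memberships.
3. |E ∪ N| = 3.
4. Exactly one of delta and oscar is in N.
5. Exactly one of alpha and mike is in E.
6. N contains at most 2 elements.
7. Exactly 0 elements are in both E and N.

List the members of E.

E = {alpha}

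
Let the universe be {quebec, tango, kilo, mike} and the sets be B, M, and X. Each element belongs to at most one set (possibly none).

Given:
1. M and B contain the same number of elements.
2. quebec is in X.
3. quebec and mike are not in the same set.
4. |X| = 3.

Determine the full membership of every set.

B = {}; M = {}; X = {kilo, quebec, tango}

From (2): quebec ∈ X.
(3): mike ∉ X.
(4): only 3 candidates remain for X, so all are in.
Suppose mike ∈ B: no assignment then satisfies all the clues, so mike ∉ B.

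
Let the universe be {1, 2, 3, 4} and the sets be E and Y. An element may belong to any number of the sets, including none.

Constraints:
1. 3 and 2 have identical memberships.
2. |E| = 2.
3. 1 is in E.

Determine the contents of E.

E = {1, 4}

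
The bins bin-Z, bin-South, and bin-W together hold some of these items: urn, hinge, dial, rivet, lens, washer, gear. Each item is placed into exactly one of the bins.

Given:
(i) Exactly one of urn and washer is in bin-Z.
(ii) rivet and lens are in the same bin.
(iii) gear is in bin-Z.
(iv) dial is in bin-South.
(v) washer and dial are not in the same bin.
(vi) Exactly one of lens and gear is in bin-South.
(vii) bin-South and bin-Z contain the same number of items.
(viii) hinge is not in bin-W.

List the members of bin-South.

bin-South = {dial, lens, rivet}

From (iii): gear ∈ bin-Z.
From (iv): dial ∈ bin-South.
From (viii): hinge ∉ bin-W.
(v): washer ∉ bin-South.
(vi) (exactly one): lens ∈ bin-South.
(ii): rivet matches lens: rivet ∉ bin-Z.
(ii): rivet matches lens: rivet ∈ bin-South.
Suppose urn ∈ bin-South: no assignment then satisfies all the clues, so urn ∉ bin-South.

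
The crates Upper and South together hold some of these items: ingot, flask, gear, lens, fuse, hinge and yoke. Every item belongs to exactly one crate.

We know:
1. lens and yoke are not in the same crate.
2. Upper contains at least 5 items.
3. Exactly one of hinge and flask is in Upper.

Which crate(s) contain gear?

gear: Upper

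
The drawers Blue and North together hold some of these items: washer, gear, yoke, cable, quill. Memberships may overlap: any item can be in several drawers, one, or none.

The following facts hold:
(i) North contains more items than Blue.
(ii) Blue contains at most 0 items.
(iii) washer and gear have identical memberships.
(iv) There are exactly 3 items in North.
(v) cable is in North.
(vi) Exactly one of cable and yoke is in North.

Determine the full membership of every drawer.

Blue = {}; North = {cable, gear, washer}

From (v): cable ∈ North.
(ii): Blue already has 0, so the rest are out.
(vi) (exactly one): yoke ∉ North.
Suppose washer ∉ North: no assignment then satisfies all the clues, so washer ∈ North.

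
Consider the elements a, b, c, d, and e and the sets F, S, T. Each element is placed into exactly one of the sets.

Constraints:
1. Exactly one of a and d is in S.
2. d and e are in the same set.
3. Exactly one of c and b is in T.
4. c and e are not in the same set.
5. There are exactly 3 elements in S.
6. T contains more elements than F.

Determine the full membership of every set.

F = {}; S = {b, d, e}; T = {a, c}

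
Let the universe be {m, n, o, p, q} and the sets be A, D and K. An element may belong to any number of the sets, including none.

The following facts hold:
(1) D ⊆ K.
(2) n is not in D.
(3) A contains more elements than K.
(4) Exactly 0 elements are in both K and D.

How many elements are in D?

0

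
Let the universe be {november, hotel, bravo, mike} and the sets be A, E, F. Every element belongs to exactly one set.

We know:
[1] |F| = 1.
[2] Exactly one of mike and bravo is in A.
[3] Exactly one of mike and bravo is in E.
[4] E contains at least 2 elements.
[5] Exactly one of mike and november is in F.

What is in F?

F = {november}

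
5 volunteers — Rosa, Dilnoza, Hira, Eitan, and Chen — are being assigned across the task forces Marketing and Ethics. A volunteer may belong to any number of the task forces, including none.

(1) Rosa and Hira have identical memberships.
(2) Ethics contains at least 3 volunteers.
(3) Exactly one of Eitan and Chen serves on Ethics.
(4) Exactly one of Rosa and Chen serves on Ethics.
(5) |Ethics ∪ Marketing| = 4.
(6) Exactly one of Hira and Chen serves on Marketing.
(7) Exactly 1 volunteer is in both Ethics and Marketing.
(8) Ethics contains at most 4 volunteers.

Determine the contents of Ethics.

Ethics = {Eitan, Hira, Rosa}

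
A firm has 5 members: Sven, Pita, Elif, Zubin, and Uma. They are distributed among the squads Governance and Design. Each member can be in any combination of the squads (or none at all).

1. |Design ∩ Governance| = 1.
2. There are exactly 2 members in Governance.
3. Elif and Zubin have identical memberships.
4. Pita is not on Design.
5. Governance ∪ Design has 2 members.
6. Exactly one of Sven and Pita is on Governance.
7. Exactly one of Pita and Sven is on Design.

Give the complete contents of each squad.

Governance = {Sven, Uma}; Design = {Sven}

From (4): Pita ∉ Design.
(7) (exactly one): Sven ∈ Design.
Suppose Sven ∉ Governance: no assignment then satisfies all the clues, so Sven ∈ Governance.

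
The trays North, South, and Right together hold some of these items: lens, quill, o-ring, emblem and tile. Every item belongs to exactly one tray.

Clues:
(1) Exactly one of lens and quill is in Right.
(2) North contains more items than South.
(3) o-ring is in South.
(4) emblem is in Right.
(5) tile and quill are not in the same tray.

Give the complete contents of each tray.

North = {lens, tile}; South = {o-ring}; Right = {emblem, quill}

From (3): o-ring ∈ South.
From (4): emblem ∈ Right.
Suppose lens ∉ North: no assignment then satisfies all the clues, so lens ∈ North.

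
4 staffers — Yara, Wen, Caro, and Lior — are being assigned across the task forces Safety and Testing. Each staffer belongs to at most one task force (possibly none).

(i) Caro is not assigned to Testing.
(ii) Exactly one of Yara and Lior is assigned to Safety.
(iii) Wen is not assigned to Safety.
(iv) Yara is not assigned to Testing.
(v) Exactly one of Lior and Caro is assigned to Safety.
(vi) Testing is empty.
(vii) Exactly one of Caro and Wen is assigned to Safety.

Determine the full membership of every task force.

Safety = {Caro, Yara}; Testing = {}

From (i): Caro ∉ Testing.
From (iii): Wen ∉ Safety.
From (iv): Yara ∉ Testing.
(vi): Testing already has 0, so the rest are out.
(vii) (exactly one): Caro ∈ Safety.
(v) (exactly one): Lior ∉ Safety.
(ii) (exactly one): Yara ∈ Safety.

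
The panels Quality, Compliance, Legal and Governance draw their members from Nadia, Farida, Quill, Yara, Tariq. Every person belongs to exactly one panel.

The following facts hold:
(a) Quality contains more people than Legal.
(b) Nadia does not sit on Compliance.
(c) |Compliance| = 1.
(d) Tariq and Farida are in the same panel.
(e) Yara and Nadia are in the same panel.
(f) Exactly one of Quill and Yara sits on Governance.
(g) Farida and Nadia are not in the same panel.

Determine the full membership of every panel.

From (b): Nadia ∉ Compliance.
(e): Yara matches Nadia: Yara ∉ Compliance.
Suppose Nadia ∈ Quality: no assignment then satisfies all the clues, so Nadia ∉ Quality.

Quality = {Farida, Tariq}; Compliance = {Quill}; Legal = {}; Governance = {Nadia, Yara}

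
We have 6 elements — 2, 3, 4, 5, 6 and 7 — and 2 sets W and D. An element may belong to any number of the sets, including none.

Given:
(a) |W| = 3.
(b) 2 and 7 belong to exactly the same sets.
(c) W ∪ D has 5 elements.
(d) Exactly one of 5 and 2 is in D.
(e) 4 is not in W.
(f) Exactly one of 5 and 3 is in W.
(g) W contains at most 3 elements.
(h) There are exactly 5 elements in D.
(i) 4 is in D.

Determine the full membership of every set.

W = {2, 3, 7}; D = {2, 3, 4, 6, 7}

From (e): 4 ∉ W.
From (i): 4 ∈ D.
Suppose 2 ∉ W: no assignment then satisfies all the clues, so 2 ∈ W.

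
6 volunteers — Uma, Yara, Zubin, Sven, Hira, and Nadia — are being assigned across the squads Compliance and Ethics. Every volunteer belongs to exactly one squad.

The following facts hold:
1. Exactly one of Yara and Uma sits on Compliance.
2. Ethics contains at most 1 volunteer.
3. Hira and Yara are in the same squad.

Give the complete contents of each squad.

Compliance = {Hira, Nadia, Sven, Yara, Zubin}; Ethics = {Uma}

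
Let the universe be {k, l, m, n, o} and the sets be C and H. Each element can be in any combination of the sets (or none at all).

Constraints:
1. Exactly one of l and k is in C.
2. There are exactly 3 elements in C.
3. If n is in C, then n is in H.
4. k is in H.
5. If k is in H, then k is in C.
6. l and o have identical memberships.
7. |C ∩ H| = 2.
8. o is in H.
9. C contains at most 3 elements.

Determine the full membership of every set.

C = {k, m, n}; H = {k, l, n, o}

From (4): k ∈ H.
From (8): o ∈ H.
(5): k ∈ C.
(6): l matches o: l ∈ H.
(1) (exactly one): l ∉ C.
(6): o matches l: o ∉ C.
(2): only 3 candidates remain for C, so all are in.
(3): n ∈ H.
Suppose m ∈ H: no assignment then satisfies all the clues, so m ∉ H.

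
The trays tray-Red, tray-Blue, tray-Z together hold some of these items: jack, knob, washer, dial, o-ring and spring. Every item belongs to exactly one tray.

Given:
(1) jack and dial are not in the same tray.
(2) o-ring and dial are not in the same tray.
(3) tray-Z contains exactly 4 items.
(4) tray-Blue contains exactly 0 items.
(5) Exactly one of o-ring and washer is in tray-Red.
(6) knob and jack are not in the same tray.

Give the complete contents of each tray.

tray-Red = {jack, o-ring}; tray-Blue = {}; tray-Z = {dial, knob, spring, washer}

(4): tray-Blue already has 0, so the rest are out.
Suppose jack ∉ tray-Red: no assignment then satisfies all the clues, so jack ∈ tray-Red.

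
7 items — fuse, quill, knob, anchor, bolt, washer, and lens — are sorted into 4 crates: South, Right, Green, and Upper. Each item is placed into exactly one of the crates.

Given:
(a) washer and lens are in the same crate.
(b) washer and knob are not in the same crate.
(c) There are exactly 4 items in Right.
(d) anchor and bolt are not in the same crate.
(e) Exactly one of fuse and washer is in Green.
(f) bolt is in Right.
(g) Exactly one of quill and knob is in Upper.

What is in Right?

Right = {bolt, lens, quill, washer}

From (f): bolt ∈ Right.
(d): anchor ∉ Right.
Suppose fuse ∈ Right: no assignment then satisfies all the clues, so fuse ∉ Right.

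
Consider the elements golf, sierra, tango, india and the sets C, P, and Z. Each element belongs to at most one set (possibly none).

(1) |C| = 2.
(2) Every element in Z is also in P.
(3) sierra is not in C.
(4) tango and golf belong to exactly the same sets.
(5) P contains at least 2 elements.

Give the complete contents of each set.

C = {golf, tango}; P = {india, sierra}; Z = {}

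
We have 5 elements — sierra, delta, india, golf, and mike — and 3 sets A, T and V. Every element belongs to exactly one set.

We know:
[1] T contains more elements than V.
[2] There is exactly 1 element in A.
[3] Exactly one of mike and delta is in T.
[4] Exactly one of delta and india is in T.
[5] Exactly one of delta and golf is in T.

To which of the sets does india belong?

india: T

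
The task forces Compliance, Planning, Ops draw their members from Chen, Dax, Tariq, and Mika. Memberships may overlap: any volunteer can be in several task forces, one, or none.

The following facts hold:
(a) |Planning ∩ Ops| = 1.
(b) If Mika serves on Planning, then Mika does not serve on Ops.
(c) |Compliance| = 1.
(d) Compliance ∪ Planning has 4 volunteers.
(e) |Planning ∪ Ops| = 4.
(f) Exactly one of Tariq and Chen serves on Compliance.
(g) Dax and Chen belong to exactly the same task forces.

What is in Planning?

Planning = {Chen, Dax, Mika, Tariq}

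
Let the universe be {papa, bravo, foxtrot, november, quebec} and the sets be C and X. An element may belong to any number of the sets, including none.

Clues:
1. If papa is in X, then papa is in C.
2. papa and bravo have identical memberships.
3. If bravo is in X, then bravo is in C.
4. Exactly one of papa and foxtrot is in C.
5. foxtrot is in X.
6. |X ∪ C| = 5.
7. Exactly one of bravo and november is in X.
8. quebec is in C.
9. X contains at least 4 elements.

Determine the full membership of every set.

C = {bravo, november, papa, quebec}; X = {bravo, foxtrot, papa, quebec}

From (5): foxtrot ∈ X.
From (8): quebec ∈ C.
Suppose papa ∉ C: no assignment then satisfies all the clues, so papa ∈ C.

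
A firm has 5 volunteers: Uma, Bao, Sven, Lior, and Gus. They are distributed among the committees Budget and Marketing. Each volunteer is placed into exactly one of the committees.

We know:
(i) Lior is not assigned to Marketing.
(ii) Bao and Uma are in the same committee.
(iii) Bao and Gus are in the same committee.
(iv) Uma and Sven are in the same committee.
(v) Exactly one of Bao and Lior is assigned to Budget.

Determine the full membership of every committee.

From (i): Lior ∉ Marketing.
Only one committee left: Lior ∈ Budget.
(v) (exactly one): Bao ∉ Budget.
Only one committee left: Bao ∈ Marketing.
(ii): Uma matches Bao: Uma ∉ Budget.
(ii): Uma matches Bao: Uma ∈ Marketing.
(iii): Gus matches Bao: Gus ∉ Budget.
(iii): Gus matches Bao: Gus ∈ Marketing.
(iv): Sven matches Uma: Sven ∉ Budget.
(iv): Sven matches Uma: Sven ∈ Marketing.

Budget = {Lior}; Marketing = {Bao, Gus, Sven, Uma}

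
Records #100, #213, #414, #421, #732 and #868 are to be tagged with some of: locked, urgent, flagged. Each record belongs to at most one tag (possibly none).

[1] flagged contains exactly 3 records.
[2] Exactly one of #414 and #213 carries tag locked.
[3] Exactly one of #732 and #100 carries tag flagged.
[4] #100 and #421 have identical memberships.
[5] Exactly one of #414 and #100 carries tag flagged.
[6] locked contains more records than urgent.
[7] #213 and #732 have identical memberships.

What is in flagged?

flagged = {#100, #421, #868}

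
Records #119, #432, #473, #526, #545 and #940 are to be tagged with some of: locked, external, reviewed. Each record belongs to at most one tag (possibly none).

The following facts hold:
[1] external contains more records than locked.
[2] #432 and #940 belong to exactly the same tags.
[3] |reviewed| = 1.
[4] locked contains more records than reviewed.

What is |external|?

3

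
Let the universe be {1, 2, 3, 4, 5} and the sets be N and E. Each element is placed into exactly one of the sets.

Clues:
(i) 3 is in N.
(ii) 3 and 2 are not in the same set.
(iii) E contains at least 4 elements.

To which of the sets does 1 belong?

1: E

From (i): 3 ∈ N.
(ii): 2 ∉ N.
(iii): only 4 candidates remain for E, so all are in.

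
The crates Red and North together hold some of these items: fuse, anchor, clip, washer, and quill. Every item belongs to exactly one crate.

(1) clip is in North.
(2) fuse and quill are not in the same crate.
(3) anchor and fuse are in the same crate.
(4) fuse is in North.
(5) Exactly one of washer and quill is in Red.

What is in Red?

Red = {quill}

From (1): clip ∈ North.
From (4): fuse ∈ North.
(2): quill ∉ North.
(3): anchor matches fuse: anchor ∉ Red.
(3): anchor matches fuse: anchor ∈ North.
Only one crate left: quill ∈ Red.
(5) (exactly one): washer ∉ Red.
Only one crate left: washer ∈ North.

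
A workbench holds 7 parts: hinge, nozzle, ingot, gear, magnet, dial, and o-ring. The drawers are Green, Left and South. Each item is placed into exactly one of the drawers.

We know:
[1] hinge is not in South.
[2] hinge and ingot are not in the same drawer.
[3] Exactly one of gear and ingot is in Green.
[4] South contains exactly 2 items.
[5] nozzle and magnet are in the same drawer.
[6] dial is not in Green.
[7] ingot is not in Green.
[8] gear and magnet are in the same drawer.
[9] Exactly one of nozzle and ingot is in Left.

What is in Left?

Left = {ingot}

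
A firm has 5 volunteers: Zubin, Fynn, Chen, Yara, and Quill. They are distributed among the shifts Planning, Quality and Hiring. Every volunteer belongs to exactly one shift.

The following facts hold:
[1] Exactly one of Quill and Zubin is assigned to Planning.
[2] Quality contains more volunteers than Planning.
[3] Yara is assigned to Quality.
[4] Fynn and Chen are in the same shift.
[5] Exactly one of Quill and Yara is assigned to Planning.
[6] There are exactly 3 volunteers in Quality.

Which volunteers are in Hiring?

Hiring = {Zubin}

From (3): Yara ∈ Quality.
(5) (exactly one): Quill ∈ Planning.
(1) (exactly one): Zubin ∉ Planning.
Suppose Zubin ∉ Hiring: no assignment then satisfies all the clues, so Zubin ∈ Hiring.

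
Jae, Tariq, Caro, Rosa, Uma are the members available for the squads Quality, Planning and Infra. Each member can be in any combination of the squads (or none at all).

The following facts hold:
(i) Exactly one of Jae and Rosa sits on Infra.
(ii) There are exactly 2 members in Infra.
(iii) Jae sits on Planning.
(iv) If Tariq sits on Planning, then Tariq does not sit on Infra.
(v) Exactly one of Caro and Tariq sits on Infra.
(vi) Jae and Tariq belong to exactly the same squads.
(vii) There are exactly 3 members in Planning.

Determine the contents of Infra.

Infra = {Caro, Rosa}

From (iii): Jae ∈ Planning.
(vi): Tariq matches Jae: Tariq ∈ Planning.
(iv): Tariq ∉ Infra.
(v) (exactly one): Caro ∈ Infra.
(vi): Jae matches Tariq: Jae ∉ Infra.
(i) (exactly one): Rosa ∈ Infra.
(ii): Infra already has 2, so the rest are out.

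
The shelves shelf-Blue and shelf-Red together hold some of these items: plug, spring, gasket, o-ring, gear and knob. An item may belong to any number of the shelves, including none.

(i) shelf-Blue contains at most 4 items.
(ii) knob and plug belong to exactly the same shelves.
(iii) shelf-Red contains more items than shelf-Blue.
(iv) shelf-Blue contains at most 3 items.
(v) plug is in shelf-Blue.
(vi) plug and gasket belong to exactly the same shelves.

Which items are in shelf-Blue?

From (v): plug ∈ shelf-Blue.
(ii): knob matches plug: knob ∈ shelf-Blue.
(vi): gasket matches plug: gasket ∈ shelf-Blue.
(iv): shelf-Blue already has 3, so the rest are out.

shelf-Blue = {gasket, knob, plug}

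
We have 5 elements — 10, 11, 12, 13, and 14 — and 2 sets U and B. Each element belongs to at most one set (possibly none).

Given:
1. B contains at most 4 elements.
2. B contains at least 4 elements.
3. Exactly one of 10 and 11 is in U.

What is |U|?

1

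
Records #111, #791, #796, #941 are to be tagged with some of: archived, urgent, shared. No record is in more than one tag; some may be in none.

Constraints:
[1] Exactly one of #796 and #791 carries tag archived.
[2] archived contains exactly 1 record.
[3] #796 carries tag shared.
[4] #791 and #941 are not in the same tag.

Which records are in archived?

archived = {#791}

From (3): #796 ∈ shared.
(1) (exactly one): #791 ∈ archived.
(2): archived already has 1, so the rest are out.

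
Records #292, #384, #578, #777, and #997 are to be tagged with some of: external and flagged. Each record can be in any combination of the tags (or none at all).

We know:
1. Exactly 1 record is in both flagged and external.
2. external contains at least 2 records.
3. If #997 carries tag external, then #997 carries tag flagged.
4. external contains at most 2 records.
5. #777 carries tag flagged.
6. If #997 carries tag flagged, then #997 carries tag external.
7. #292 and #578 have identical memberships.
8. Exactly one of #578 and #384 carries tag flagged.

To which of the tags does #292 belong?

#292: flagged

From (5): #777 ∈ flagged.
Suppose #292 ∈ external: no assignment then satisfies all the clues, so #292 ∉ external.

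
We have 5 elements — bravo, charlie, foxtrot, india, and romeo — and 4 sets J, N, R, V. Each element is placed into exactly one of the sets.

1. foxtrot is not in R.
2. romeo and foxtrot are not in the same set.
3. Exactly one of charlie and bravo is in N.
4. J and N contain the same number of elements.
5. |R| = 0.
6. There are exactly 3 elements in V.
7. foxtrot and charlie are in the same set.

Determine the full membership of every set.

J = {romeo}; N = {bravo}; R = {}; V = {charlie, foxtrot, india}

From (1): foxtrot ∉ R.
(5): R already has 0, so the rest are out.
Suppose bravo ∈ J: no assignment then satisfies all the clues, so bravo ∉ J.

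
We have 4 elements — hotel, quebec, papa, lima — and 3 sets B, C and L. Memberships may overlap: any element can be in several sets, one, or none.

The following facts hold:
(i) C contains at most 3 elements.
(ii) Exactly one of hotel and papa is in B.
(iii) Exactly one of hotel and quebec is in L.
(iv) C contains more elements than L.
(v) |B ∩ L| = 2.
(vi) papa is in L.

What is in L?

L = {papa, quebec}

From (vi): papa ∈ L.
Suppose hotel ∈ L: no assignment then satisfies all the clues, so hotel ∉ L.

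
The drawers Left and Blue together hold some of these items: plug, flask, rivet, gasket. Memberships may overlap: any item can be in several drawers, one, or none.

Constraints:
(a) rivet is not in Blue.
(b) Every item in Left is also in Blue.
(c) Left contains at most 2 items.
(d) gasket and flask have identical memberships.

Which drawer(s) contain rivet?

rivet: none

From (a): rivet ∉ Blue.
(b) contrapositive: rivet ∉ Left.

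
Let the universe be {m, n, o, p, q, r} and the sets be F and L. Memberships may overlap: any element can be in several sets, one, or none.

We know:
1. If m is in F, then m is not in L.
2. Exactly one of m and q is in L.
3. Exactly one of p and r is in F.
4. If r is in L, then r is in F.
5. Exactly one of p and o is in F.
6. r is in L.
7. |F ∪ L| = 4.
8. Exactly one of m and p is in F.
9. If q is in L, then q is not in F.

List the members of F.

F = {m, o, r}

From (6): r ∈ L.
(4): r ∈ F.
(3) (exactly one): p ∉ F.
(5) (exactly one): o ∈ F.
(8) (exactly one): m ∈ F.
(1): m ∉ L.
(2) (exactly one): q ∈ L.
(9): q ∉ F.
Suppose n ∈ F: no assignment then satisfies all the clues, so n ∉ F.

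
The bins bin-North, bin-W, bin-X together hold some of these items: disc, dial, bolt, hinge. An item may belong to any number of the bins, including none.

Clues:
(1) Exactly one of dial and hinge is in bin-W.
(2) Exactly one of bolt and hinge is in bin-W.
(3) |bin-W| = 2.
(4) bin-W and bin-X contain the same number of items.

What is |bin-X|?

2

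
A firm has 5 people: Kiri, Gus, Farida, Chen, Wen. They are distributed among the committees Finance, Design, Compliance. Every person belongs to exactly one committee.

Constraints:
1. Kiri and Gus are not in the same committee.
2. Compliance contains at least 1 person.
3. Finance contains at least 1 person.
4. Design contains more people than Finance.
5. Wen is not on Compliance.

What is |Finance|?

1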